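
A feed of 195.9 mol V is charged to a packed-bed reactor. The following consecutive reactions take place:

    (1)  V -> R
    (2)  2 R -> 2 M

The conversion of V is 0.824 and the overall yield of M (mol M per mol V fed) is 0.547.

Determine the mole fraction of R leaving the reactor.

0.277

Conversion of V: V consumed = 1ξ₁ = 0.824 × 195.9 → ξ₁ = 161.4 mol.
Yield of M: 2ξ₂ / 195.9 = 0.547 → ξ₂ = 53.58 mol.
Outlet amounts (n = n₀ + Σ ν·ξ):
  V: 195.9 − 1(161.4) = 34.48
  R: 0 + 1(161.4) − 2(53.58) = 54.26
  M: 0 + 2(53.58) = 107.2
Total out = 195.9 mol; y_R = 54.26 / 195.9 = 0.277.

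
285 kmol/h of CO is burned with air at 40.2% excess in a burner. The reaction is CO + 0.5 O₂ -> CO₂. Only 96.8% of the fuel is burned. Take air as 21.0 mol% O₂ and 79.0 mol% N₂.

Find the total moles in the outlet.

1100 kmol/h

Stoichiometric O₂ = 0.5 × 285 = 142.5 kmol/h; O₂ fed = 142.5 × 1.402 = 199.8 kmol/h.
N₂ fed = 199.8 × 79/21 = 751.6 kmol/h.
Fuel reacted = 0.968 × 285 → ξ = 275.9 kmol/h.
Outlet (n = n₀ + ν ξ):
  CO: 285 − 1(275.9) = 9.12
  O₂: 199.8 − 0.5(275.9) = 61.85
  N₂: 751.6 (inert)
  CO₂: 0 + 1(275.9) = 275.9
Total out = 9.12 + 61.85 + 751.6 + 275.9 = 1098 kmol/h.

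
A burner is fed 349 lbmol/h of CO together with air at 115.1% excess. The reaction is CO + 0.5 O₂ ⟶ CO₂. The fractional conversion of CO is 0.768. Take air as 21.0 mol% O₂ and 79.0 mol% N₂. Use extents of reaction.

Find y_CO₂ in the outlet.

Stoichiometric O₂ = 0.5 × 349 = 174.5 lbmol/h; O₂ fed = 174.5 × 2.151 = 375.3 lbmol/h.
N₂ fed = 375.3 × 79/21 = 1412 lbmol/h.
Fuel reacted = 0.768 × 349 → ξ = 268 lbmol/h.
Outlet (n = n₀ + ν ξ):
  CO: 349 − 1(268) = 80.97
  O₂: 375.3 − 0.5(268) = 241.3
  N₂: 1412 (inert)
  CO₂: 0 + 1(268) = 268
Total out = 2002 lbmol/h; y_CO₂ = 268 / 2002 = 0.1339.

0.134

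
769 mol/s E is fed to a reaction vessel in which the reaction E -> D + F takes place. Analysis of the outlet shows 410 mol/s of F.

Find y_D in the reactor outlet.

0.348

For F: n = n₀ + 1ξ → 410 = 0 + 1ξ, giving ξ = 410 mol/s.
Outlet amounts (n = n₀ + ν ξ):
  E: 769 − 1(410) = 359
  D: 0 + 1(410) = 410
  F: 0 + 1(410) = 410
Total out = 1179 mol/s; y_D = 410 / 1179 = 0.3478.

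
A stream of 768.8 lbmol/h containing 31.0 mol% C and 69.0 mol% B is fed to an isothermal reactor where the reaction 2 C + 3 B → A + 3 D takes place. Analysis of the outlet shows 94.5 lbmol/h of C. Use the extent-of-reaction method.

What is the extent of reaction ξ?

ξ = 71.9 lbmol/h

For C: n = n₀ − 2ξ → 94.5 = 238.3 − 2ξ, giving ξ = 71.91 lbmol/h.
Outlet amounts (n = n₀ + ν ξ):
  C: 238.3 − 2(71.91) = 94.5
  B: 530.5 − 3(71.91) = 314.7
  A: 0 + 1(71.91) = 71.91
  D: 0 + 3(71.91) = 215.7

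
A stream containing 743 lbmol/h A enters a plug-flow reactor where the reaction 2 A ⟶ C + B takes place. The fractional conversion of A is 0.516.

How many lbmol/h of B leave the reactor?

A reacted = 0.516 × 743 = 383.4 lbmol/h; ν_A = −2, so ξ = 383.4/2 = 191.7 lbmol/h.
Outlet amounts (n = n₀ + ν ξ):
  A: 743 − 2(191.7) = 359.6
  C: 0 + 1(191.7) = 191.7
  B: 0 + 1(191.7) = 191.7

192 lbmol/h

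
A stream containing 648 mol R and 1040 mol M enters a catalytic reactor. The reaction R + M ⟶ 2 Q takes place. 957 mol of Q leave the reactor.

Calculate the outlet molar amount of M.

For Q: n = n₀ + 2ξ → 957 = 0 + 2ξ, giving ξ = 478.5 mol.
Outlet amounts (n = n₀ + ν ξ):
  R: 648 − 1(478.5) = 169.5
  M: 1040 − 1(478.5) = 561.5
  Q: 0 + 2(478.5) = 957

562 mol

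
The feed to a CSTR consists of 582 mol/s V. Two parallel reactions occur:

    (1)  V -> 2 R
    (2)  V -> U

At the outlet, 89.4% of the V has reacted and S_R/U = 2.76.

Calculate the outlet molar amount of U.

219 mol/s

Conversion of V: V consumed = 0.894 × 582 = 520.3 mol/s = 1ξ₁ + 1ξ₂.
Selectivity: 2ξ₁ / (1ξ₂) = 2.76 → ξ₁ = 1.38 ξ₂.
Substitute: (1·1.38 + 1) ξ₂ = 520.3 → ξ₂ = 218.6 mol/s, ξ₁ = 301.7 mol/s.
Outlet amounts (n = n₀ + Σ ν·ξ):
  V: 582 − 1(301.7) − 1(218.6) = 61.69
  R: 0 + 2(301.7) = 603.4
  U: 0 + 1(218.6) = 218.6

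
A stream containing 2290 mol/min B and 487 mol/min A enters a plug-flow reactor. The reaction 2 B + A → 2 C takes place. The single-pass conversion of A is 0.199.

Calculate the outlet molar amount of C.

A reacted = 0.199 × 487 = 96.91 mol/min; ν_A = −1, so ξ = 96.91/1 = 96.91 mol/min.
Outlet amounts (n = n₀ + ν ξ):
  B: 2290 − 2(96.91) = 2096
  A: 487 − 1(96.91) = 390.1
  C: 0 + 2(96.91) = 193.8

194 mol/min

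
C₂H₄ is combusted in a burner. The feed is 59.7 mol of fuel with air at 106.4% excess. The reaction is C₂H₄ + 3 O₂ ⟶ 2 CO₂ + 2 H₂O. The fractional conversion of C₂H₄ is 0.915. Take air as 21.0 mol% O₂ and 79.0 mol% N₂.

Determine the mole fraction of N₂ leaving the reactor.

Stoichiometric O₂ = 3 × 59.7 = 179.1 mol; O₂ fed = 179.1 × 2.064 = 369.7 mol.
N₂ fed = 369.7 × 79/21 = 1391 mol.
Fuel reacted = 0.915 × 59.7 → ξ = 54.63 mol.
Outlet (n = n₀ + ν ξ):
  C₂H₄: 59.7 − 1(54.63) = 5.075
  O₂: 369.7 − 3(54.63) = 205.8
  N₂: 1391 (inert)
  CO₂: 0 + 2(54.63) = 109.3
  H₂O: 0 + 2(54.63) = 109.3
Total out = 1820 mol; y_N₂ = 1391 / 1820 = 0.7641.

0.764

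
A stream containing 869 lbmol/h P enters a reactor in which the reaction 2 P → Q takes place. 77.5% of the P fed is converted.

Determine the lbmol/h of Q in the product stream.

P reacted = 0.775 × 869 = 673.5 lbmol/h; ν_P = −2, so ξ = 673.5/2 = 336.7 lbmol/h.
Outlet amounts (n = n₀ + ν ξ):
  P: 869 − 2(336.7) = 195.5
  Q: 0 + 1(336.7) = 336.7

337 lbmol/h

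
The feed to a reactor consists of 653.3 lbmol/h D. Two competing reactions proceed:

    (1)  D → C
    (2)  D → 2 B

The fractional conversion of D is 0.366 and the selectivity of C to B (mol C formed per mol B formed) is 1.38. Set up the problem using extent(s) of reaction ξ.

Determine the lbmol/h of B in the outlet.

Conversion of D: D consumed = 0.366 × 653.3 = 239.1 lbmol/h = 1ξ₁ + 1ξ₂.
Selectivity: 1ξ₁ / (2ξ₂) = 1.38 → ξ₁ = 2.76 ξ₂.
Substitute: (1·2.76 + 1) ξ₂ = 239.1 → ξ₂ = 63.59 lbmol/h, ξ₁ = 175.5 lbmol/h.
Outlet amounts (n = n₀ + Σ ν·ξ):
  D: 653.3 − 1(175.5) − 1(63.59) = 414.2
  C: 0 + 1(175.5) = 175.5
  B: 0 + 2(63.59) = 127.2

127 lbmol/h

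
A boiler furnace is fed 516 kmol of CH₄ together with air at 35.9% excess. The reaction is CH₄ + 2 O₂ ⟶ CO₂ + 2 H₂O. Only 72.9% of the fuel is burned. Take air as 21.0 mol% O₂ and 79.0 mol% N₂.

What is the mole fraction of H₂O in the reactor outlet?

0.105

Stoichiometric O₂ = 2 × 516 = 1032 kmol; O₂ fed = 1032 × 1.359 = 1402 kmol.
N₂ fed = 1402 × 79/21 = 5276 kmol.
Fuel reacted = 0.729 × 516 → ξ = 376.2 kmol.
Outlet (n = n₀ + ν ξ):
  CH₄: 516 − 1(376.2) = 139.8
  O₂: 1402 − 2(376.2) = 650.2
  N₂: 5276 (inert)
  CO₂: 0 + 1(376.2) = 376.2
  H₂O: 0 + 2(376.2) = 752.3
Total out = 7195 kmol; y_H₂O = 752.3 / 7195 = 0.1046.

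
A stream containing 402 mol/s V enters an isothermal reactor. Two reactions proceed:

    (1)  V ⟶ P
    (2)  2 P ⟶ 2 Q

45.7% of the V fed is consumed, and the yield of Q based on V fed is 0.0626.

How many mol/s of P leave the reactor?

Conversion of V: V consumed = 1ξ₁ = 0.457 × 402 → ξ₁ = 183.7 mol/s.
Yield of Q: 2ξ₂ / 402 = 0.0626 → ξ₂ = 12.58 mol/s.
Outlet amounts (n = n₀ + Σ ν·ξ):
  V: 402 − 1(183.7) = 218.3
  P: 0 + 1(183.7) − 2(12.58) = 158.5
  Q: 0 + 2(12.58) = 25.17

159 mol/s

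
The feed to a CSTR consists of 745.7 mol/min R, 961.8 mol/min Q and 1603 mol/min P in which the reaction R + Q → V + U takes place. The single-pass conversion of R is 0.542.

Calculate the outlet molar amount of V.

404 mol/min

R reacted = 0.542 × 745.7 = 404.2 mol/min; ν_R = −1, so ξ = 404.2/1 = 404.2 mol/min.
Outlet amounts (n = n₀ + ν ξ):
  R: 745.7 − 1(404.2) = 341.5
  Q: 961.8 − 1(404.2) = 557.6
  V: 0 + 1(404.2) = 404.2
  U: 0 + 1(404.2) = 404.2
  P: 1603 (inert)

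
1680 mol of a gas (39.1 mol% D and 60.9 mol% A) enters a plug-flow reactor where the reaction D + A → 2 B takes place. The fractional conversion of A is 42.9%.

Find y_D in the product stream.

0.13

A reacted = 0.429 × 1023 = 438.9 mol; ν_A = −1, so ξ = 438.9/1 = 438.9 mol.
Outlet amounts (n = n₀ + ν ξ):
  D: 656.9 − 1(438.9) = 218
  A: 1023 − 1(438.9) = 584.2
  B: 0 + 2(438.9) = 877.8
Total out = 1680 mol; y_D = 218 / 1680 = 0.1297.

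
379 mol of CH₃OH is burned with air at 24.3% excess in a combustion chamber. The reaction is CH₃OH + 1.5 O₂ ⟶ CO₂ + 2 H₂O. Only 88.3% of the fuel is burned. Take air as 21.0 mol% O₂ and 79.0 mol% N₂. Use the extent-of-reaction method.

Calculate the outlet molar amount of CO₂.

335 mol

Stoichiometric O₂ = 1.5 × 379 = 568.5 mol; O₂ fed = 568.5 × 1.243 = 706.6 mol.
N₂ fed = 706.6 × 79/21 = 2658 mol.
Fuel reacted = 0.883 × 379 → ξ = 334.7 mol.
Outlet (n = n₀ + ν ξ):
  CH₃OH: 379 − 1(334.7) = 44.34
  O₂: 706.6 − 1.5(334.7) = 204.7
  N₂: 2658 (inert)
  CO₂: 0 + 1(334.7) = 334.7
  H₂O: 0 + 2(334.7) = 669.3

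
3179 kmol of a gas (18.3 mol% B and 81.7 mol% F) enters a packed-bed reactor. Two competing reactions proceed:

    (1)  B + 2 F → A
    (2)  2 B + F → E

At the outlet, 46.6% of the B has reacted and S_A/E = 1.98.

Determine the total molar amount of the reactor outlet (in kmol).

Conversion of B: B consumed = 0.466 × 581.8 = 271.1 kmol = 1ξ₁ + 2ξ₂.
Selectivity: 1ξ₁ / (1ξ₂) = 1.98 → ξ₁ = 1.98 ξ₂.
Substitute: (1·1.98 + 2) ξ₂ = 271.1 → ξ₂ = 68.12 kmol, ξ₁ = 134.9 kmol.
Outlet amounts (n = n₀ + Σ ν·ξ):
  B: 581.8 − 1(134.9) − 2(68.12) = 310.7
  F: 2597 − 2(134.9) − 1(68.12) = 2259
  A: 0 + 1(134.9) = 134.9
  E: 0 + 1(68.12) = 68.12
Total out = 310.7 + 2259 + 134.9 + 68.12 = 2773 kmol.

2770 kmol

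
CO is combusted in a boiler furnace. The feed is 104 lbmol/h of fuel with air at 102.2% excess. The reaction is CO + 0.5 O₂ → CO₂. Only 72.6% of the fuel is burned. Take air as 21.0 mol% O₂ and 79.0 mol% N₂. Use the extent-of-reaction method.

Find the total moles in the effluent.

567 lbmol/h

Stoichiometric O₂ = 0.5 × 104 = 52 lbmol/h; O₂ fed = 52 × 2.022 = 105.1 lbmol/h.
N₂ fed = 105.1 × 79/21 = 395.5 lbmol/h.
Fuel reacted = 0.726 × 104 → ξ = 75.5 lbmol/h.
Outlet (n = n₀ + ν ξ):
  CO: 104 − 1(75.5) = 28.5
  O₂: 105.1 − 0.5(75.5) = 67.39
  N₂: 395.5 (inert)
  CO₂: 0 + 1(75.5) = 75.5
Total out = 28.5 + 67.39 + 395.5 + 75.5 = 566.9 lbmol/h.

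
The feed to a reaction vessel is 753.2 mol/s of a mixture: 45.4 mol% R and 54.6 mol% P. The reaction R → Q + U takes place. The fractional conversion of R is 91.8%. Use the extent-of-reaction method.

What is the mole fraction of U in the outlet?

0.294

R reacted = 0.918 × 342 = 313.9 mol/s; ν_R = −1, so ξ = 313.9/1 = 313.9 mol/s.
Outlet amounts (n = n₀ + ν ξ):
  R: 342 − 1(313.9) = 28.04
  Q: 0 + 1(313.9) = 313.9
  U: 0 + 1(313.9) = 313.9
  P: 411.2 (inert)
Total out = 1067 mol/s; y_U = 313.9 / 1067 = 0.2942.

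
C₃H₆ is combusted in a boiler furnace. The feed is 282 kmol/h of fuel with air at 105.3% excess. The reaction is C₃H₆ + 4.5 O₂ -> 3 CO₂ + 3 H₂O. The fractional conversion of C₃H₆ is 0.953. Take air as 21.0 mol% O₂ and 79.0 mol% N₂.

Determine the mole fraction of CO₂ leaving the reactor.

Stoichiometric O₂ = 4.5 × 282 = 1269 kmol/h; O₂ fed = 1269 × 2.053 = 2605 kmol/h.
N₂ fed = 2605 × 79/21 = 9801 kmol/h.
Fuel reacted = 0.953 × 282 → ξ = 268.7 kmol/h.
Outlet (n = n₀ + ν ξ):
  C₃H₆: 282 − 1(268.7) = 13.25
  O₂: 2605 − 4.5(268.7) = 1396
  N₂: 9801 (inert)
  CO₂: 0 + 3(268.7) = 806.2
  H₂O: 0 + 3(268.7) = 806.2
Total out = 12820 kmol/h; y_CO₂ = 806.2 / 12820 = 0.06288.

0.0629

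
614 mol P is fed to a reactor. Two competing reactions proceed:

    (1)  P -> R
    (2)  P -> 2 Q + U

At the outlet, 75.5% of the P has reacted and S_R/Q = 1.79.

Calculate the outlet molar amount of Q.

202 mol

Conversion of P: P consumed = 0.755 × 614 = 463.6 mol = 1ξ₁ + 1ξ₂.
Selectivity: 1ξ₁ / (2ξ₂) = 1.79 → ξ₁ = 3.58 ξ₂.
Substitute: (1·3.58 + 1) ξ₂ = 463.6 → ξ₂ = 101.2 mol, ξ₁ = 362.4 mol.
Outlet amounts (n = n₀ + Σ ν·ξ):
  P: 614 − 1(362.4) − 1(101.2) = 150.4
  R: 0 + 1(362.4) = 362.4
  Q: 0 + 2(101.2) = 202.4
  U: 0 + 1(101.2) = 101.2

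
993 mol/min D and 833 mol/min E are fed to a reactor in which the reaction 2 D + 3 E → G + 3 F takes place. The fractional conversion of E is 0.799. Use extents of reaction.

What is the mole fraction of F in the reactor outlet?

E reacted = 0.799 × 833 = 665.6 mol/min; ν_E = −3, so ξ = 665.6/3 = 221.9 mol/min.
Outlet amounts (n = n₀ + ν ξ):
  D: 993 − 2(221.9) = 549.3
  E: 833 − 3(221.9) = 167.4
  G: 0 + 1(221.9) = 221.9
  F: 0 + 3(221.9) = 665.6
Total out = 1604 mol/min; y_F = 665.6 / 1604 = 0.4149.

0.415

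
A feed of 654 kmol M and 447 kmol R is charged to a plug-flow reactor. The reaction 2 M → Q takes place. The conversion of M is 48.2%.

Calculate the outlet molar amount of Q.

158 kmol

M reacted = 0.482 × 654 = 315.2 kmol; ν_M = −2, so ξ = 315.2/2 = 157.6 kmol.
Outlet amounts (n = n₀ + ν ξ):
  M: 654 − 2(157.6) = 338.8
  Q: 0 + 1(157.6) = 157.6
  R: 447 (inert)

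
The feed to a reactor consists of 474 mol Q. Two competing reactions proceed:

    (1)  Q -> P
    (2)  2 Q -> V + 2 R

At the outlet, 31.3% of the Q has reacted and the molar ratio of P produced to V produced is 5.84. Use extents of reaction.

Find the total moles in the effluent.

Conversion of Q: Q consumed = 0.313 × 474 = 148.4 mol = 1ξ₁ + 2ξ₂.
Selectivity: 1ξ₁ / (1ξ₂) = 5.84 → ξ₁ = 5.84 ξ₂.
Substitute: (1·5.84 + 2) ξ₂ = 148.4 → ξ₂ = 18.92 mol, ξ₁ = 110.5 mol.
Outlet amounts (n = n₀ + Σ ν·ξ):
  Q: 474 − 1(110.5) − 2(18.92) = 325.6
  P: 0 + 1(110.5) = 110.5
  V: 0 + 1(18.92) = 18.92
  R: 0 + 2(18.92) = 37.85
Total out = 325.6 + 110.5 + 18.92 + 37.85 = 492.9 mol.

493 mol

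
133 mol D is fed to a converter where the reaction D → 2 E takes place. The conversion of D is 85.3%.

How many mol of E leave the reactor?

227 mol

D reacted = 0.853 × 133 = 113.4 mol; ν_D = −1, so ξ = 113.4/1 = 113.4 mol.
Outlet amounts (n = n₀ + ν ξ):
  D: 133 − 1(113.4) = 19.55
  E: 0 + 2(113.4) = 226.9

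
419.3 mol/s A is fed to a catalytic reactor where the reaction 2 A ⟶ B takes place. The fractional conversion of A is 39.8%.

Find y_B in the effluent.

0.248

A reacted = 0.398 × 419.3 = 166.9 mol/s; ν_A = −2, so ξ = 166.9/2 = 83.44 mol/s.
Outlet amounts (n = n₀ + ν ξ):
  A: 419.3 − 2(83.44) = 252.4
  B: 0 + 1(83.44) = 83.44
Total out = 335.9 mol/s; y_B = 83.44 / 335.9 = 0.2484.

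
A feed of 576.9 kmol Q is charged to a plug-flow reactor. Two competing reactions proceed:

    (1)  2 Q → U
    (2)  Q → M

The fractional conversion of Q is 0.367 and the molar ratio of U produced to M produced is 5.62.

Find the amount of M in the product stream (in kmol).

Conversion of Q: Q consumed = 0.367 × 576.9 = 211.7 kmol = 2ξ₁ + 1ξ₂.
Selectivity: 1ξ₁ / (1ξ₂) = 5.62 → ξ₁ = 5.62 ξ₂.
Substitute: (2·5.62 + 1) ξ₂ = 211.7 → ξ₂ = 17.3 kmol, ξ₁ = 97.21 kmol.
Outlet amounts (n = n₀ + Σ ν·ξ):
  Q: 576.9 − 2(97.21) − 1(17.3) = 365.2
  U: 0 + 1(97.21) = 97.21
  M: 0 + 1(17.3) = 17.3

17.3 kmol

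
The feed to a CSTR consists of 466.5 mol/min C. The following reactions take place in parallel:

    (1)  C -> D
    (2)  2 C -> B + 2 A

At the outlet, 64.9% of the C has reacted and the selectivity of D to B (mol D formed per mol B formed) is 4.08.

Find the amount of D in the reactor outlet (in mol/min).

203 mol/min

Conversion of C: C consumed = 0.649 × 466.5 = 302.8 mol/min = 1ξ₁ + 2ξ₂.
Selectivity: 1ξ₁ / (1ξ₂) = 4.08 → ξ₁ = 4.08 ξ₂.
Substitute: (1·4.08 + 2) ξ₂ = 302.8 → ξ₂ = 49.8 mol/min, ξ₁ = 203.2 mol/min.
Outlet amounts (n = n₀ + Σ ν·ξ):
  C: 466.5 − 1(203.2) − 2(49.8) = 163.7
  D: 0 + 1(203.2) = 203.2
  B: 0 + 1(49.8) = 49.8
  A: 0 + 2(49.8) = 99.59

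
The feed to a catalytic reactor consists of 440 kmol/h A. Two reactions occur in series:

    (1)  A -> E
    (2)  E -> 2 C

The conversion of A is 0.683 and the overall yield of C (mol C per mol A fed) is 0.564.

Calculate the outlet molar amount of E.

Conversion of A: A consumed = 1ξ₁ = 0.683 × 440 → ξ₁ = 300.5 kmol/h.
Yield of C: 2ξ₂ / 440 = 0.564 → ξ₂ = 124.1 kmol/h.
Outlet amounts (n = n₀ + Σ ν·ξ):
  A: 440 − 1(300.5) = 139.5
  E: 0 + 1(300.5) − 1(124.1) = 176.4
  C: 0 + 2(124.1) = 248.2

176 kmol/h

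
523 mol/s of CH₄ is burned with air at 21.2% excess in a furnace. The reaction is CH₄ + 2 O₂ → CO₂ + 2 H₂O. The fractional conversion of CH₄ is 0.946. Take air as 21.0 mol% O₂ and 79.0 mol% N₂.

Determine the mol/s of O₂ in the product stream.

278 mol/s

Stoichiometric O₂ = 2 × 523 = 1046 mol/s; O₂ fed = 1046 × 1.212 = 1268 mol/s.
N₂ fed = 1268 × 79/21 = 4769 mol/s.
Fuel reacted = 0.946 × 523 → ξ = 494.8 mol/s.
Outlet (n = n₀ + ν ξ):
  CH₄: 523 − 1(494.8) = 28.24
  O₂: 1268 − 2(494.8) = 278.2
  N₂: 4769 (inert)
  CO₂: 0 + 1(494.8) = 494.8
  H₂O: 0 + 2(494.8) = 989.5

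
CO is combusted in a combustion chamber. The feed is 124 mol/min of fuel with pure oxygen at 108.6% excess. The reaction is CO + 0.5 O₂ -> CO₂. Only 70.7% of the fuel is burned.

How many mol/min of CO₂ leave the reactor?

Stoichiometric O₂ = 0.5 × 124 = 62 mol/min; O₂ fed = 62 × 2.086 = 129.3 mol/min.
Fuel reacted = 0.707 × 124 → ξ = 87.67 mol/min.
Outlet (n = n₀ + ν ξ):
  CO: 124 − 1(87.67) = 36.33
  O₂: 129.3 − 0.5(87.67) = 85.5
  CO₂: 0 + 1(87.67) = 87.67

87.7 mol/min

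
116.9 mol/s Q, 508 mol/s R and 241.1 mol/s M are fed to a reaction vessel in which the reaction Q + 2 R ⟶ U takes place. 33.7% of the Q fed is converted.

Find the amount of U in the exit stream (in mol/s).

Q reacted = 0.337 × 116.9 = 39.4 mol/s; ν_Q = −1, so ξ = 39.4/1 = 39.4 mol/s.
Outlet amounts (n = n₀ + ν ξ):
  Q: 116.9 − 1(39.4) = 77.5
  R: 508 − 2(39.4) = 429.2
  U: 0 + 1(39.4) = 39.4
  M: 241.1 (inert)

39.4 mol/s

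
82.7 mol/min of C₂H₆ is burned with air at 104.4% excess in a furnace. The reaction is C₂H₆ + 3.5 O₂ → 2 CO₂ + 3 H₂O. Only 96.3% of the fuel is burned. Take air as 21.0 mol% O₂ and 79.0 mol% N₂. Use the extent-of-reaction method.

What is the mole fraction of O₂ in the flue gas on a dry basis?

0.116

Stoichiometric O₂ = 3.5 × 82.7 = 289.4 mol/min; O₂ fed = 289.4 × 2.044 = 591.6 mol/min.
N₂ fed = 591.6 × 79/21 = 2226 mol/min.
Fuel reacted = 0.963 × 82.7 → ξ = 79.64 mol/min.
Outlet (n = n₀ + ν ξ):
  C₂H₆: 82.7 − 1(79.64) = 3.06
  O₂: 591.6 − 3.5(79.64) = 312.9
  N₂: 2226 (inert)
  CO₂: 0 + 2(79.64) = 159.3
  H₂O: 0 + 3(79.64) = 238.9
Dry total = 2701 mol/min; y_O₂ (dry) = 312.9 / 2701 = 0.1158.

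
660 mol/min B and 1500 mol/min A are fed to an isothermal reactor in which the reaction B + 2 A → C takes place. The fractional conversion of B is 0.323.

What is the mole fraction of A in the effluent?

0.619

B reacted = 0.323 × 660 = 213.2 mol/min; ν_B = −1, so ξ = 213.2/1 = 213.2 mol/min.
Outlet amounts (n = n₀ + ν ξ):
  B: 660 − 1(213.2) = 446.8
  A: 1500 − 2(213.2) = 1074
  C: 0 + 1(213.2) = 213.2
Total out = 1734 mol/min; y_A = 1074 / 1734 = 0.6193.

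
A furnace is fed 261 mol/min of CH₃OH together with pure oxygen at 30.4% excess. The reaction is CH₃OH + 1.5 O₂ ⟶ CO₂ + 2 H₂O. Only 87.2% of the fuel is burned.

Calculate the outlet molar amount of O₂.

169 mol/min

Stoichiometric O₂ = 1.5 × 261 = 391.5 mol/min; O₂ fed = 391.5 × 1.304 = 510.5 mol/min.
Fuel reacted = 0.872 × 261 → ξ = 227.6 mol/min.
Outlet (n = n₀ + ν ξ):
  CH₃OH: 261 − 1(227.6) = 33.41
  O₂: 510.5 − 1.5(227.6) = 169.1
  CO₂: 0 + 1(227.6) = 227.6
  H₂O: 0 + 2(227.6) = 455.2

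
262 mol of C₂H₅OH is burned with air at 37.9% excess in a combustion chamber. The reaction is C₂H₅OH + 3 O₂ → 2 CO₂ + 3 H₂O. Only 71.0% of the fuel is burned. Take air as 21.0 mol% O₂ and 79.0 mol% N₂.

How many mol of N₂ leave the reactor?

4080 mol

Stoichiometric O₂ = 3 × 262 = 786 mol; O₂ fed = 786 × 1.379 = 1084 mol.
N₂ fed = 1084 × 79/21 = 4078 mol.
Fuel reacted = 0.71 × 262 → ξ = 186 mol.
Outlet (n = n₀ + ν ξ):
  C₂H₅OH: 262 − 1(186) = 75.98
  O₂: 1084 − 3(186) = 525.8
  N₂: 4078 (inert)
  CO₂: 0 + 2(186) = 372
  H₂O: 0 + 3(186) = 558.1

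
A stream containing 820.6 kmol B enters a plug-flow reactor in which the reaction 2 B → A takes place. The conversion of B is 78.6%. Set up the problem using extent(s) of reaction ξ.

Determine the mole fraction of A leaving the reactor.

B reacted = 0.786 × 820.6 = 645 kmol; ν_B = −2, so ξ = 645/2 = 322.5 kmol.
Outlet amounts (n = n₀ + ν ξ):
  B: 820.6 − 2(322.5) = 175.6
  A: 0 + 1(322.5) = 322.5
Total out = 498.1 kmol; y_A = 322.5 / 498.1 = 0.6474.

0.647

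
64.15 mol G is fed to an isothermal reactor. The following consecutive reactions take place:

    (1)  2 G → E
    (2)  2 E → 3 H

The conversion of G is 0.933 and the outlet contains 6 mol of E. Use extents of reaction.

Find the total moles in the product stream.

Conversion of G: G consumed = 2ξ₁ = 0.933 × 64.15 → ξ₁ = 29.93 mol.
E balance: n_E = 0 + 1ξ₁ − 2ξ₂ = 6 → ξ₂ = (1·29.93 − 6)/2 = 11.96 mol.
Outlet amounts (n = n₀ + Σ ν·ξ):
  G: 64.15 − 2(29.93) = 4.298
  E: 0 + 1(29.93) − 2(11.96) = 6
  H: 0 + 3(11.96) = 35.89
Total out = 4.298 + 6 + 35.89 = 46.19 mol.

46.2 mol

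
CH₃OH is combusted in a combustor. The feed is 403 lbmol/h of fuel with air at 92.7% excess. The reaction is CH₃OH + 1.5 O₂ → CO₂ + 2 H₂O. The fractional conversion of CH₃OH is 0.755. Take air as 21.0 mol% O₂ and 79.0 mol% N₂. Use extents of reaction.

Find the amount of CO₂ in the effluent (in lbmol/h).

Stoichiometric O₂ = 1.5 × 403 = 604.5 lbmol/h; O₂ fed = 604.5 × 1.927 = 1165 lbmol/h.
N₂ fed = 1165 × 79/21 = 4382 lbmol/h.
Fuel reacted = 0.755 × 403 → ξ = 304.3 lbmol/h.
Outlet (n = n₀ + ν ξ):
  CH₃OH: 403 − 1(304.3) = 98.74
  O₂: 1165 − 1.5(304.3) = 708.5
  N₂: 4382 (inert)
  CO₂: 0 + 1(304.3) = 304.3
  H₂O: 0 + 2(304.3) = 608.5

304 lbmol/h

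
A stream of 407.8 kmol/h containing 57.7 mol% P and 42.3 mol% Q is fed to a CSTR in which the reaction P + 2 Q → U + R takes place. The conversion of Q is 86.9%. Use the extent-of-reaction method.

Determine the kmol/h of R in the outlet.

75 kmol/h

Q reacted = 0.869 × 172.5 = 149.9 kmol/h; ν_Q = −2, so ξ = 149.9/2 = 74.95 kmol/h.
Outlet amounts (n = n₀ + ν ξ):
  P: 235.3 − 1(74.95) = 160.3
  Q: 172.5 − 2(74.95) = 22.6
  U: 0 + 1(74.95) = 74.95
  R: 0 + 1(74.95) = 74.95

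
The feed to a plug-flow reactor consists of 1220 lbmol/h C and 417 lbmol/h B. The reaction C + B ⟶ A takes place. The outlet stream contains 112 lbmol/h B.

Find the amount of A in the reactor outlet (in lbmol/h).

For B: n = n₀ − 1ξ → 112 = 417 − 1ξ, giving ξ = 305 lbmol/h.
Outlet amounts (n = n₀ + ν ξ):
  C: 1220 − 1(305) = 915
  B: 417 − 1(305) = 112
  A: 0 + 1(305) = 305

305 lbmol/h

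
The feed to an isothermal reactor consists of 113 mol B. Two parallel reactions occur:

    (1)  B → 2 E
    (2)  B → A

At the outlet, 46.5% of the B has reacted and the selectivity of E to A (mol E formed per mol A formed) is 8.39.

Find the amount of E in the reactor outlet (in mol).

Conversion of B: B consumed = 0.465 × 113 = 52.55 mol = 1ξ₁ + 1ξ₂.
Selectivity: 2ξ₁ / (1ξ₂) = 8.39 → ξ₁ = 4.195 ξ₂.
Substitute: (1·4.195 + 1) ξ₂ = 52.55 → ξ₂ = 10.11 mol, ξ₁ = 42.43 mol.
Outlet amounts (n = n₀ + Σ ν·ξ):
  B: 113 − 1(42.43) − 1(10.11) = 60.45
  E: 0 + 2(42.43) = 84.86
  A: 0 + 1(10.11) = 10.11

84.9 mol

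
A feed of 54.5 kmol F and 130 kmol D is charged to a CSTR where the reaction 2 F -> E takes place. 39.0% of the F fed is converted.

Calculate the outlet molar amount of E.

F reacted = 0.39 × 54.5 = 21.25 kmol; ν_F = −2, so ξ = 21.25/2 = 10.63 kmol.
Outlet amounts (n = n₀ + ν ξ):
  F: 54.5 − 2(10.63) = 33.25
  E: 0 + 1(10.63) = 10.63
  D: 130 (inert)

10.6 kmol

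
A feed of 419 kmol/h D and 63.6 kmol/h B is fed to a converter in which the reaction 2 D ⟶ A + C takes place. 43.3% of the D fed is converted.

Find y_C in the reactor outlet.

0.188

D reacted = 0.433 × 419 = 181.4 kmol/h; ν_D = −2, so ξ = 181.4/2 = 90.71 kmol/h.
Outlet amounts (n = n₀ + ν ξ):
  D: 419 − 2(90.71) = 237.6
  A: 0 + 1(90.71) = 90.71
  C: 0 + 1(90.71) = 90.71
  B: 63.6 (inert)
Total out = 482.6 kmol/h; y_C = 90.71 / 482.6 = 0.188.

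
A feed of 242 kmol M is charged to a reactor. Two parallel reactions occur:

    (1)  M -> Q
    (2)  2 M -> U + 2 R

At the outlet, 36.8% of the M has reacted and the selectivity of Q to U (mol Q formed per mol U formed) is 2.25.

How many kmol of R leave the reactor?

41.9 kmol

Conversion of M: M consumed = 0.368 × 242 = 89.06 kmol = 1ξ₁ + 2ξ₂.
Selectivity: 1ξ₁ / (1ξ₂) = 2.25 → ξ₁ = 2.25 ξ₂.
Substitute: (1·2.25 + 2) ξ₂ = 89.06 → ξ₂ = 20.95 kmol, ξ₁ = 47.15 kmol.
Outlet amounts (n = n₀ + Σ ν·ξ):
  M: 242 − 1(47.15) − 2(20.95) = 152.9
  Q: 0 + 1(47.15) = 47.15
  U: 0 + 1(20.95) = 20.95
  R: 0 + 2(20.95) = 41.91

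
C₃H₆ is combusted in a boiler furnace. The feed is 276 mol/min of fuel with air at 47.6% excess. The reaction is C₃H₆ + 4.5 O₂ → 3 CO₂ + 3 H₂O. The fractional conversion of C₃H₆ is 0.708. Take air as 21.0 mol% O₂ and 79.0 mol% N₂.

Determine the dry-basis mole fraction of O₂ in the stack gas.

0.112

Stoichiometric O₂ = 4.5 × 276 = 1242 mol/min; O₂ fed = 1242 × 1.476 = 1833 mol/min.
N₂ fed = 1833 × 79/21 = 6896 mol/min.
Fuel reacted = 0.708 × 276 → ξ = 195.4 mol/min.
Outlet (n = n₀ + ν ξ):
  C₃H₆: 276 − 1(195.4) = 80.59
  O₂: 1833 − 4.5(195.4) = 953.9
  N₂: 6896 (inert)
  CO₂: 0 + 3(195.4) = 586.2
  H₂O: 0 + 3(195.4) = 586.2
Dry total = 8517 mol/min; y_O₂ (dry) = 953.9 / 8517 = 0.112.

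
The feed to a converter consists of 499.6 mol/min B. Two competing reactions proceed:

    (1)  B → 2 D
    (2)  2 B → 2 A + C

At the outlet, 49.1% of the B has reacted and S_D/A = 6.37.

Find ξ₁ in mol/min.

ξ₁ = 187 mol/min

Conversion of B: B consumed = 0.491 × 499.6 = 245.3 mol/min = 1ξ₁ + 2ξ₂.
Selectivity: 2ξ₁ / (2ξ₂) = 6.37 → ξ₁ = 6.37 ξ₂.
Substitute: (1·6.37 + 2) ξ₂ = 245.3 → ξ₂ = 29.31 mol/min, ξ₁ = 186.7 mol/min.
Outlet amounts (n = n₀ + Σ ν·ξ):
  B: 499.6 − 1(186.7) − 2(29.31) = 254.3
  D: 0 + 2(186.7) = 373.4
  A: 0 + 2(29.31) = 58.61
  C: 0 + 1(29.31) = 29.31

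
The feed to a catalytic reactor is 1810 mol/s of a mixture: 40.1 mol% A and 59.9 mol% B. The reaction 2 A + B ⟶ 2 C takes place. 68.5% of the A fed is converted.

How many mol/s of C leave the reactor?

497 mol/s

A reacted = 0.685 × 725.8 = 497.2 mol/s; ν_A = −2, so ξ = 497.2/2 = 248.6 mol/s.
Outlet amounts (n = n₀ + ν ξ):
  A: 725.8 − 2(248.6) = 228.6
  B: 1084 − 1(248.6) = 835.6
  C: 0 + 2(248.6) = 497.2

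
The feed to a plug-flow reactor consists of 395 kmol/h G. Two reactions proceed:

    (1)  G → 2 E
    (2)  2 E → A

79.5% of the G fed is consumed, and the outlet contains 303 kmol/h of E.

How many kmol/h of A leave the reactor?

163 kmol/h

Conversion of G: G consumed = 1ξ₁ = 0.795 × 395 → ξ₁ = 314 kmol/h.
E balance: n_E = 0 + 2ξ₁ − 2ξ₂ = 303 → ξ₂ = (2·314 − 303)/2 = 162.5 kmol/h.
Outlet amounts (n = n₀ + Σ ν·ξ):
  G: 395 − 1(314) = 80.97
  E: 0 + 2(314) − 2(162.5) = 303
  A: 0 + 1(162.5) = 162.5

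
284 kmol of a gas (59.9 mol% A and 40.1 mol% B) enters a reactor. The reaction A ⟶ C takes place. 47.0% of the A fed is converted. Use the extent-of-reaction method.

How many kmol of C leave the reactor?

A reacted = 0.47 × 170.1 = 79.95 kmol; ν_A = −1, so ξ = 79.95/1 = 79.95 kmol.
Outlet amounts (n = n₀ + ν ξ):
  A: 170.1 − 1(79.95) = 90.16
  C: 0 + 1(79.95) = 79.95
  B: 113.9 (inert)

80 kmol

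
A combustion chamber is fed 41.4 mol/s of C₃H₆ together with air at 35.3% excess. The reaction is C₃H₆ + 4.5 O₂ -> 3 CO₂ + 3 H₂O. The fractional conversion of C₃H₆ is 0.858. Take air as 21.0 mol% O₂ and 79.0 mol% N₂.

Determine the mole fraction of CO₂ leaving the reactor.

Stoichiometric O₂ = 4.5 × 41.4 = 186.3 mol/s; O₂ fed = 186.3 × 1.353 = 252.1 mol/s.
N₂ fed = 252.1 × 79/21 = 948.2 mol/s.
Fuel reacted = 0.858 × 41.4 → ξ = 35.52 mol/s.
Outlet (n = n₀ + ν ξ):
  C₃H₆: 41.4 − 1(35.52) = 5.879
  O₂: 252.1 − 4.5(35.52) = 92.22
  N₂: 948.2 (inert)
  CO₂: 0 + 3(35.52) = 106.6
  H₂O: 0 + 3(35.52) = 106.6
Total out = 1259 mol/s; y_CO₂ = 106.6 / 1259 = 0.08461.

0.0846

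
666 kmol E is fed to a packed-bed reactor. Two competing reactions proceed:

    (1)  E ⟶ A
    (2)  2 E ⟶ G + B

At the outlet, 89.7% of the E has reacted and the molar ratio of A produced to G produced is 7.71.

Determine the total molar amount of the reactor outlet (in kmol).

Conversion of E: E consumed = 0.897 × 666 = 597.4 kmol = 1ξ₁ + 2ξ₂.
Selectivity: 1ξ₁ / (1ξ₂) = 7.71 → ξ₁ = 7.71 ξ₂.
Substitute: (1·7.71 + 2) ξ₂ = 597.4 → ξ₂ = 61.52 kmol, ξ₁ = 474.4 kmol.
Outlet amounts (n = n₀ + Σ ν·ξ):
  E: 666 − 1(474.4) − 2(61.52) = 68.6
  A: 0 + 1(474.4) = 474.4
  G: 0 + 1(61.52) = 61.52
  B: 0 + 1(61.52) = 61.52
Total out = 68.6 + 474.4 + 61.52 + 61.52 = 666 kmol.

666 kmol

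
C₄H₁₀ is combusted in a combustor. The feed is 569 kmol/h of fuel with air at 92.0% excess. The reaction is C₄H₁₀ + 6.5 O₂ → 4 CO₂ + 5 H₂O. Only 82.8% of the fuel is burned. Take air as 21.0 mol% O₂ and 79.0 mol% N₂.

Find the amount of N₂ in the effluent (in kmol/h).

Stoichiometric O₂ = 6.5 × 569 = 3698 kmol/h; O₂ fed = 3698 × 1.920 = 7101 kmol/h.
N₂ fed = 7101 × 79/21 = 26710 kmol/h.
Fuel reacted = 0.828 × 569 → ξ = 471.1 kmol/h.
Outlet (n = n₀ + ν ξ):
  C₄H₁₀: 569 − 1(471.1) = 97.87
  O₂: 7101 − 6.5(471.1) = 4039
  N₂: 26710 (inert)
  CO₂: 0 + 4(471.1) = 1885
  H₂O: 0 + 5(471.1) = 2356

26700 kmol/h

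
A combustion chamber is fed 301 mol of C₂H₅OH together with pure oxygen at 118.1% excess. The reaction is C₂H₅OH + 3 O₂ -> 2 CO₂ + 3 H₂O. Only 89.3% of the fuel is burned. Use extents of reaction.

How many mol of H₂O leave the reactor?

806 mol

Stoichiometric O₂ = 3 × 301 = 903 mol; O₂ fed = 903 × 2.181 = 1969 mol.
Fuel reacted = 0.893 × 301 → ξ = 268.8 mol.
Outlet (n = n₀ + ν ξ):
  C₂H₅OH: 301 − 1(268.8) = 32.21
  O₂: 1969 − 3(268.8) = 1163
  CO₂: 0 + 2(268.8) = 537.6
  H₂O: 0 + 3(268.8) = 806.4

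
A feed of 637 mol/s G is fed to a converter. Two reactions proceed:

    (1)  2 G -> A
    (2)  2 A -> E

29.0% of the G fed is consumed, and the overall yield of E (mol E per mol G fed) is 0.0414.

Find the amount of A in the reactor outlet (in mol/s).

39.6 mol/s

Conversion of G: G consumed = 2ξ₁ = 0.29 × 637 → ξ₁ = 92.36 mol/s.
Yield of E: 1ξ₂ / 637 = 0.0414 → ξ₂ = 26.37 mol/s.
Outlet amounts (n = n₀ + Σ ν·ξ):
  G: 637 − 2(92.36) = 452.3
  A: 0 + 1(92.36) − 2(26.37) = 39.62
  E: 0 + 1(26.37) = 26.37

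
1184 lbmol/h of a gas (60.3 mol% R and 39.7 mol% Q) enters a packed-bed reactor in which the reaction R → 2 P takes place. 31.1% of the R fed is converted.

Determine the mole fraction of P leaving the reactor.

R reacted = 0.311 × 714 = 222 lbmol/h; ν_R = −1, so ξ = 222/1 = 222 lbmol/h.
Outlet amounts (n = n₀ + ν ξ):
  R: 714 − 1(222) = 491.9
  P: 0 + 2(222) = 444.1
  Q: 470 (inert)
Total out = 1406 lbmol/h; y_P = 444.1 / 1406 = 0.3158.

0.316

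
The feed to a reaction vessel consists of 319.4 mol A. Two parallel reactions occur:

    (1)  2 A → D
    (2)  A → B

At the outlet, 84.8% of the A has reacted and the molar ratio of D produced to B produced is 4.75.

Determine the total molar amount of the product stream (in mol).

Conversion of A: A consumed = 0.848 × 319.4 = 270.9 mol = 2ξ₁ + 1ξ₂.
Selectivity: 1ξ₁ / (1ξ₂) = 4.75 → ξ₁ = 4.75 ξ₂.
Substitute: (2·4.75 + 1) ξ₂ = 270.9 → ξ₂ = 25.8 mol, ξ₁ = 122.5 mol.
Outlet amounts (n = n₀ + Σ ν·ξ):
  A: 319.4 − 2(122.5) − 1(25.8) = 48.55
  D: 0 + 1(122.5) = 122.5
  B: 0 + 1(25.8) = 25.8
Total out = 48.55 + 122.5 + 25.8 = 196.9 mol.

197 mol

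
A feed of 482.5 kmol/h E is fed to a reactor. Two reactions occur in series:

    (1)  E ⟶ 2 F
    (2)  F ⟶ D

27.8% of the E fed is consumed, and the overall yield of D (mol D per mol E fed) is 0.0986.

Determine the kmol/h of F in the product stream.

221 kmol/h

Conversion of E: E consumed = 1ξ₁ = 0.278 × 482.5 → ξ₁ = 134.1 kmol/h.
Yield of D: 1ξ₂ / 482.5 = 0.0986 → ξ₂ = 47.57 kmol/h.
Outlet amounts (n = n₀ + Σ ν·ξ):
  E: 482.5 − 1(134.1) = 348.4
  F: 0 + 2(134.1) − 1(47.57) = 220.7
  D: 0 + 1(47.57) = 47.57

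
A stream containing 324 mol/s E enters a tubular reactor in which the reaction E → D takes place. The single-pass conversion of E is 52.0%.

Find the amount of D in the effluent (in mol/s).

168 mol/s

E reacted = 0.52 × 324 = 168.5 mol/s; ν_E = −1, so ξ = 168.5/1 = 168.5 mol/s.
Outlet amounts (n = n₀ + ν ξ):
  E: 324 − 1(168.5) = 155.5
  D: 0 + 1(168.5) = 168.5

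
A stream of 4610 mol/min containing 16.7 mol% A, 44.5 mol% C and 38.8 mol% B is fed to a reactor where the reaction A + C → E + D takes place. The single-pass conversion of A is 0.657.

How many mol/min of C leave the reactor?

A reacted = 0.657 × 769.9 = 505.8 mol/min; ν_A = −1, so ξ = 505.8/1 = 505.8 mol/min.
Outlet amounts (n = n₀ + ν ξ):
  A: 769.9 − 1(505.8) = 264.1
  C: 2051 − 1(505.8) = 1546
  E: 0 + 1(505.8) = 505.8
  D: 0 + 1(505.8) = 505.8
  B: 1789 (inert)

1550 mol/min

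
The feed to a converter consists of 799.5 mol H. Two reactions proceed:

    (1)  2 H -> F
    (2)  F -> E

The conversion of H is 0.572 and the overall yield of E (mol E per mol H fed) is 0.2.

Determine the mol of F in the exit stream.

Conversion of H: H consumed = 2ξ₁ = 0.572 × 799.5 → ξ₁ = 228.7 mol.
Yield of E: 1ξ₂ / 799.5 = 0.2 → ξ₂ = 159.9 mol.
Outlet amounts (n = n₀ + Σ ν·ξ):
  H: 799.5 − 2(228.7) = 342.2
  F: 0 + 1(228.7) − 1(159.9) = 68.76
  E: 0 + 1(159.9) = 159.9

68.8 mol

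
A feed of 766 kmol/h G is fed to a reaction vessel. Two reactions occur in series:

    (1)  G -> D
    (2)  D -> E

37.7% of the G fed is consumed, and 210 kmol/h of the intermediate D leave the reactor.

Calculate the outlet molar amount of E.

78.8 kmol/h

Conversion of G: G consumed = 1ξ₁ = 0.377 × 766 → ξ₁ = 288.8 kmol/h.
D balance: n_D = 0 + 1ξ₁ − 1ξ₂ = 210 → ξ₂ = (1·288.8 − 210)/1 = 78.78 kmol/h.
Outlet amounts (n = n₀ + Σ ν·ξ):
  G: 766 − 1(288.8) = 477.2
  D: 0 + 1(288.8) − 1(78.78) = 210
  E: 0 + 1(78.78) = 78.78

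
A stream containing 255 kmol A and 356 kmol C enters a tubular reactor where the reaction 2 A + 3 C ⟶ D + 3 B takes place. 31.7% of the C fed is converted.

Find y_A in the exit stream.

C reacted = 0.317 × 356 = 112.9 kmol; ν_C = −3, so ξ = 112.9/3 = 37.62 kmol.
Outlet amounts (n = n₀ + ν ξ):
  A: 255 − 2(37.62) = 179.8
  C: 356 − 3(37.62) = 243.1
  D: 0 + 1(37.62) = 37.62
  B: 0 + 3(37.62) = 112.9
Total out = 573.4 kmol; y_A = 179.8 / 573.4 = 0.3135.

0.314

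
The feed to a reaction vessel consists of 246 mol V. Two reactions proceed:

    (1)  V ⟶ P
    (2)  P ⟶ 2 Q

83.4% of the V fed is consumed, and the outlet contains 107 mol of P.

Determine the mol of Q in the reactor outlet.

196 mol

Conversion of V: V consumed = 1ξ₁ = 0.834 × 246 → ξ₁ = 205.2 mol.
P balance: n_P = 0 + 1ξ₁ − 1ξ₂ = 107 → ξ₂ = (1·205.2 − 107)/1 = 98.16 mol.
Outlet amounts (n = n₀ + Σ ν·ξ):
  V: 246 − 1(205.2) = 40.84
  P: 0 + 1(205.2) − 1(98.16) = 107
  Q: 0 + 2(98.16) = 196.3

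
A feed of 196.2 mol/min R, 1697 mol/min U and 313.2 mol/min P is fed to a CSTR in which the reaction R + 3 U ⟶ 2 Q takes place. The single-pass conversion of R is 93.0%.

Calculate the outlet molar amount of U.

R reacted = 0.93 × 196.2 = 182.5 mol/min; ν_R = −1, so ξ = 182.5/1 = 182.5 mol/min.
Outlet amounts (n = n₀ + ν ξ):
  R: 196.2 − 1(182.5) = 13.73
  U: 1697 − 3(182.5) = 1150
  Q: 0 + 2(182.5) = 364.9
  P: 313.2 (inert)

1150 mol/min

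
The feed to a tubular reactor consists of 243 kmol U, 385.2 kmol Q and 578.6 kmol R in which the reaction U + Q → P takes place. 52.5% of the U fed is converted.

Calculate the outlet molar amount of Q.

258 kmol

U reacted = 0.525 × 243 = 127.6 kmol; ν_U = −1, so ξ = 127.6/1 = 127.6 kmol.
Outlet amounts (n = n₀ + ν ξ):
  U: 243 − 1(127.6) = 115.4
  Q: 385.2 − 1(127.6) = 257.6
  P: 0 + 1(127.6) = 127.6
  R: 578.6 (inert)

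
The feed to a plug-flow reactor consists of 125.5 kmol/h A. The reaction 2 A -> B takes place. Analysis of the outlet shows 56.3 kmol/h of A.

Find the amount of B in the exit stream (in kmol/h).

34.6 kmol/h

For A: n = n₀ − 2ξ → 56.3 = 125.5 − 2ξ, giving ξ = 34.6 kmol/h.
Outlet amounts (n = n₀ + ν ξ):
  A: 125.5 − 2(34.6) = 56.3
  B: 0 + 1(34.6) = 34.6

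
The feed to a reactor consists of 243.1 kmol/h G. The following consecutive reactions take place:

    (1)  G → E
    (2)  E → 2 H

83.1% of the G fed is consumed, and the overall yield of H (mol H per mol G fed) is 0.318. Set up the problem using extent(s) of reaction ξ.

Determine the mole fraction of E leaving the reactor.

0.58

Conversion of G: G consumed = 1ξ₁ = 0.831 × 243.1 → ξ₁ = 202 kmol/h.
Yield of H: 2ξ₂ / 243.1 = 0.318 → ξ₂ = 38.65 kmol/h.
Outlet amounts (n = n₀ + Σ ν·ξ):
  G: 243.1 − 1(202) = 41.08
  E: 0 + 1(202) − 1(38.65) = 163.4
  H: 0 + 2(38.65) = 77.31
Total out = 281.8 kmol/h; y_E = 163.4 / 281.8 = 0.5798.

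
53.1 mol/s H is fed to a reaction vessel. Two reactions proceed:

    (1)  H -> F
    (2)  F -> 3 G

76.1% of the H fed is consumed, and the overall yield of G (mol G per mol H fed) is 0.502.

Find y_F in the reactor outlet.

0.445

Conversion of H: H consumed = 1ξ₁ = 0.761 × 53.1 → ξ₁ = 40.41 mol/s.
Yield of G: 3ξ₂ / 53.1 = 0.502 → ξ₂ = 8.885 mol/s.
Outlet amounts (n = n₀ + Σ ν·ξ):
  H: 53.1 − 1(40.41) = 12.69
  F: 0 + 1(40.41) − 1(8.885) = 31.52
  G: 0 + 3(8.885) = 26.66
Total out = 70.87 mol/s; y_F = 31.52 / 70.87 = 0.4448.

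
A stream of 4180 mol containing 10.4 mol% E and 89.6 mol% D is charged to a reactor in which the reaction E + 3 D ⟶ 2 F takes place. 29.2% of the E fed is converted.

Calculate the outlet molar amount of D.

3360 mol

E reacted = 0.292 × 434.7 = 126.9 mol; ν_E = −1, so ξ = 126.9/1 = 126.9 mol.
Outlet amounts (n = n₀ + ν ξ):
  E: 434.7 − 1(126.9) = 307.8
  D: 3745 − 3(126.9) = 3364
  F: 0 + 2(126.9) = 253.9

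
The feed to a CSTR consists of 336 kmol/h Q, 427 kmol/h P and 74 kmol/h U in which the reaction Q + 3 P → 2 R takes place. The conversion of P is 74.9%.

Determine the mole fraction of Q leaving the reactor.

P reacted = 0.749 × 427 = 319.8 kmol/h; ν_P = −3, so ξ = 319.8/3 = 106.6 kmol/h.
Outlet amounts (n = n₀ + ν ξ):
  Q: 336 − 1(106.6) = 229.4
  P: 427 − 3(106.6) = 107.2
  R: 0 + 2(106.6) = 213.2
  U: 74 (inert)
Total out = 623.8 kmol/h; y_Q = 229.4 / 623.8 = 0.3677.

0.368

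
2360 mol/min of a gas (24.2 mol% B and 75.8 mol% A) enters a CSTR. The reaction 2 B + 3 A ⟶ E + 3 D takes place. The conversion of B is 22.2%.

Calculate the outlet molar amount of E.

63.4 mol/min

B reacted = 0.222 × 571.1 = 126.8 mol/min; ν_B = −2, so ξ = 126.8/2 = 63.39 mol/min.
Outlet amounts (n = n₀ + ν ξ):
  B: 571.1 − 2(63.39) = 444.3
  A: 1789 − 3(63.39) = 1599
  E: 0 + 1(63.39) = 63.39
  D: 0 + 3(63.39) = 190.2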